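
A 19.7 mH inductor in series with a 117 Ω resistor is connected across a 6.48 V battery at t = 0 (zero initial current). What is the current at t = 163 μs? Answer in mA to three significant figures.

I ≈ 34.3 mA

τ = L/R = 1.970×10^-2/117 = 1.684×10^-4 s; final current I_∞ = ε/R = 6.48/117 = 5.538×10^-2 A.
I(t) = I_∞(1 − e^(−t/τ)) with t/τ = 0.968.
I = (5.538×10^-2)(1 − e^(−0.968)) = 3.4349×10^-2 A.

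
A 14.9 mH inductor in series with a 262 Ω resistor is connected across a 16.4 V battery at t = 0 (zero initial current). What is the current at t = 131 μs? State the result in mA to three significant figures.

I ≈ 56.3 mA

τ = L/R = 1.490×10^-2/262 = 5.687×10^-5 s; final current I_∞ = ε/R = 16.4/262 = 6.260×10^-2 A.
I(t) = I_∞(1 − e^(−t/τ)) with t/τ = 2.303.
I = (6.260×10^-2)(1 − e^(−2.303)) = 5.634×10^-2 A.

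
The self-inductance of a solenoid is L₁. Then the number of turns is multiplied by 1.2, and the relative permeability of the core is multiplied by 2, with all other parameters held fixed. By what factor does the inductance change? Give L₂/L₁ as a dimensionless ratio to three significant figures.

For a solenoid, L ∝ μᵣN²A/ℓ.
L₂/L₁ = (1.2)^2 × (2) = 2.88.

L₂/L₁ = 2.88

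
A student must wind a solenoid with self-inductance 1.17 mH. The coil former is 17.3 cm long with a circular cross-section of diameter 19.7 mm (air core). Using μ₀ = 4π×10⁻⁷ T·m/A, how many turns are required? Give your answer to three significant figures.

A = π(d/2)² = π(9.850×10^-3 m)² = 3.048×10^-4 m².
From L = μ₀N²A/ℓ, N = √(Lℓ / (μ₀A)).
N = √[(1.170×10^-3)(0.173) / ((4π×10⁻⁷)×3.048×10^-4)] = √(5.284×10^5) ≈ 726.9.

N ≈ 727 turns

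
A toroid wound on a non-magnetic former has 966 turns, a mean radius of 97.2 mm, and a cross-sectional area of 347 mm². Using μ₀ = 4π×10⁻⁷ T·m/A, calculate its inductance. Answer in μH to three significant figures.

L ≈ 666 μH

For a thin toroid, L = μ₀N²A/(2πR).
L = (4π×10⁻⁷)(966)²(3.470×10^-4) / (2π×9.720×10^-2 m) = 6.663×10^-4 H.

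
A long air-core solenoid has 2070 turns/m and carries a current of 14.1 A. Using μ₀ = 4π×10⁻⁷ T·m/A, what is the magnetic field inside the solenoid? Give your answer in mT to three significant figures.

B ≈ 36.7 mT

Inside a long solenoid, B = μ₀nI.
B = (4π×10⁻⁷)(2.070×10^3 m⁻¹)(14.1 A) = 3.668×10^-2 T.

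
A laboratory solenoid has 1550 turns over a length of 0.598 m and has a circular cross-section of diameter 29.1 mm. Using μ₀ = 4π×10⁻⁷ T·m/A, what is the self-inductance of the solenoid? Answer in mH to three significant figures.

A = π(d/2)² = π(1.455×10^-2 m)² = 6.651×10^-4 m².
For a long solenoid, L = μ₀N²A/ℓ.
L = (4π×10⁻⁷)(1550)²(6.651×10^-4)/(0.598 m) = 3.358×10^-3 H.

L ≈ 3.36 mH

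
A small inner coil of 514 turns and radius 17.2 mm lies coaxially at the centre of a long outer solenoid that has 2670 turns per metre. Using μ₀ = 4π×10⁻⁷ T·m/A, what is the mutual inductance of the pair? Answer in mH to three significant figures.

The outer solenoid produces a uniform field B₁ = μ₀n₁I₁ across the inner coil,
so the flux linkage is N₂Φ = N₂B₁A₂ = μ₀n₁N₂A₂·I₁, giving M = μ₀n₁N₂A₂.
A₂ = πr² = π(1.720×10^-2 m)² = 9.294×10^-4 m².
M = (4π×10⁻⁷)(2670)(514)(9.294×10^-4) = 1.603×10^-3 H.

M ≈ 1.60 mH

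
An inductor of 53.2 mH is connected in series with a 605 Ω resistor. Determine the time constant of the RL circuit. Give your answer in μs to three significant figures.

τ ≈ 87.9 μs

τ = L/R = (5.320×10^-2 H)/(605 Ω) = 8.793×10^-5 s.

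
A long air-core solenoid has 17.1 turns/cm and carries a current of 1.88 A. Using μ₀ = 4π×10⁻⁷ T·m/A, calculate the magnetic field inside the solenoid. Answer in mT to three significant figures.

B ≈ 4.04 mT

Inside a long solenoid, B = μ₀nI.
B = (4π×10⁻⁷)(1.710×10^3 m⁻¹)(1.88 A) = 4.040×10^-3 T.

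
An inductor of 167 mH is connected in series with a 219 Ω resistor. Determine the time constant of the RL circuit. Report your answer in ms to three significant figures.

τ = L/R = (0.167 H)/(219 Ω) = 7.626×10^-4 s.

τ ≈ 0.763 ms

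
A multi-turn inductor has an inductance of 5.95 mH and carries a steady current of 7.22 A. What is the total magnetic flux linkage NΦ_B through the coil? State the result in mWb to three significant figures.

From L = NΦ_B/I, the flux linkage is NΦ_B = LI.
NΦ_B = (5.950×10^-3 H)(7.22 A) = 4.296×10^-2 Wb.

NΦ_B ≈ 43.0 mWb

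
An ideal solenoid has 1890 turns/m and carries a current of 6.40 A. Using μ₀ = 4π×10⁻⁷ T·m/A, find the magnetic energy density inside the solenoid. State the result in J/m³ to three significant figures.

B = μ₀nI = (4π×10⁻⁷)(1.890×10^3)(6.40) = 1.520×10^-2 T.
u = B²/(2μ₀) = (1.520×10^-2)²/(2×4π×10⁻⁷) = 91.93 J/m³.

u ≈ 91.9 J/m³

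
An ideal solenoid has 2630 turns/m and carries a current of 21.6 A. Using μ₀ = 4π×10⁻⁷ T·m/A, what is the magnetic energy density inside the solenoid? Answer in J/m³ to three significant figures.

B = μ₀nI = (4π×10⁻⁷)(2.630×10^3)(21.6) = 7.139×10^-2 T.
u = B²/(2μ₀) = (7.139×10^-2)²/(2×4π×10⁻⁷) = 2.028×10^3 J/m³.

u ≈ 2030 J/m³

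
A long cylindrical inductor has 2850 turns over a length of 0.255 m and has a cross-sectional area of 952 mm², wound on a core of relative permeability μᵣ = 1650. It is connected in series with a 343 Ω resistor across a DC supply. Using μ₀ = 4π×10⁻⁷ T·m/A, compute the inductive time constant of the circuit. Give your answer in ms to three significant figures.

A = 952 mm² = 9.520×10^-4 m².
L = μ₀μᵣN²A/ℓ = (4π×10⁻⁷)(1650)(2850)²(9.520×10^-4)/(0.255) = 62.88 H.
τ = L/R = (62.88)/(343) = 0.1833 s.

τ ≈ 183 ms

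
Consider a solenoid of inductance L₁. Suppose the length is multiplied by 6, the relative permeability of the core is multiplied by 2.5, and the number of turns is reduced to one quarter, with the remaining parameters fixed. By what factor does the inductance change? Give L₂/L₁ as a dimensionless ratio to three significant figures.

L₂/L₁ = 0.0260

For a solenoid, L ∝ μᵣN²A/ℓ.
L₂/L₁ = (6)^-1 × (2.5) × (0.25)^2 = 0.0260.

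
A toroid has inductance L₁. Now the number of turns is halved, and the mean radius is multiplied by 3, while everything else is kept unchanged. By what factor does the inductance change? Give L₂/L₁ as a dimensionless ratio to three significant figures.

L₂/L₁ = 0.0833

For a toroid, L ∝ μᵣN²A/R.
L₂/L₁ = (0.5)^2 × (3)^-1 = 0.0833.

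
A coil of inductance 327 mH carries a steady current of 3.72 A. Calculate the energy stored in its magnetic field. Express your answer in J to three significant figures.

Stored magnetic energy: U = ½LI².
U = ½(0.327 H)(3.72 A)² = 2.263 J.

U ≈ 2.26 J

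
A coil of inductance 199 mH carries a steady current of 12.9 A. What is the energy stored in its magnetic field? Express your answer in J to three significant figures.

U ≈ 16.6 J

Stored magnetic energy: U = ½LI².
U = ½(0.199 H)(12.9 A)² = 16.56 J.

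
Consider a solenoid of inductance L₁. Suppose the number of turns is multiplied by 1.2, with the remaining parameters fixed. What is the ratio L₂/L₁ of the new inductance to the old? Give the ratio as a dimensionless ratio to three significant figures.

L₂/L₁ = 1.44

For a solenoid, L ∝ μᵣN²A/ℓ.
L₂/L₁ = (1.2)^2 = 1.44.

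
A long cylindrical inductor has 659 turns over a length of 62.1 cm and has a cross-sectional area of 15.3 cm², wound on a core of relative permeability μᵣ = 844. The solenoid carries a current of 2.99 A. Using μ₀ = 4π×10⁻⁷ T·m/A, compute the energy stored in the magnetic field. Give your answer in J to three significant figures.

A = 15.3 cm² = 1.530×10^-3 m².
L = μ₀μᵣN²A/ℓ = (4π×10⁻⁷)(844)(659)²(1.530×10^-3)/(0.621) = 1.1348 H.
U = ½LI² = ½(1.1348)(2.99)² = 5.073 J.

U ≈ 5.07 J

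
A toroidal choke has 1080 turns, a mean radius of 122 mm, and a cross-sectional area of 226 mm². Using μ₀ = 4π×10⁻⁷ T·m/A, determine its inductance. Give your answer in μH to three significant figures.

For a thin toroid, L = μ₀N²A/(2πR).
L = (4π×10⁻⁷)(1080)²(2.260×10^-4) / (2π×0.122 m) = 4.321×10^-4 H.

L ≈ 432 μH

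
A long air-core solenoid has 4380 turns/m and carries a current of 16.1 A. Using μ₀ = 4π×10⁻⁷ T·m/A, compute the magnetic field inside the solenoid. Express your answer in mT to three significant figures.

Inside a long solenoid, B = μ₀nI.
B = (4π×10⁻⁷)(4.380×10^3 m⁻¹)(16.1 A) = 8.862×10^-2 T.

B ≈ 88.6 mT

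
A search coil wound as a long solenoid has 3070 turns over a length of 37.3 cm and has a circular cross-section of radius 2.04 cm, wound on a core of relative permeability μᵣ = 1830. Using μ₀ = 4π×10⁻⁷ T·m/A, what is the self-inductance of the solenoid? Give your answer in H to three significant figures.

L ≈ 76.0 H

A = πr² = π(2.040×10^-2 m)² = 1.307×10^-3 m².
For a long solenoid, L = μ₀μᵣN²A/ℓ.
L = (4π×10⁻⁷)(1830)(3070)²(1.307×10^-3)/(0.373 m) = 75.97 H.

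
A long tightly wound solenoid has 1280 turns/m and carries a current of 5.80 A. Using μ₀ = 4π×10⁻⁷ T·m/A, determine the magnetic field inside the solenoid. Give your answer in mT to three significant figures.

B ≈ 9.33 mT

Inside a long solenoid, B = μ₀nI.
B = (4π×10⁻⁷)(1.280×10^3 m⁻¹)(5.80 A) = 9.329×10^-3 T.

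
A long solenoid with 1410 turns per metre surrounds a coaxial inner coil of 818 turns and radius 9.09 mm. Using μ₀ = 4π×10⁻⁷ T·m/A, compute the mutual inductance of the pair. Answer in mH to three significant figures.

M ≈ 0.376 mH

The outer solenoid produces a uniform field B₁ = μ₀n₁I₁ across the inner coil,
so the flux linkage is N₂Φ = N₂B₁A₂ = μ₀n₁N₂A₂·I₁, giving M = μ₀n₁N₂A₂.
A₂ = πr² = π(9.090×10^-3 m)² = 2.596×10^-4 m².
M = (4π×10⁻⁷)(1410)(818)(2.596×10^-4) = 3.762×10^-4 H.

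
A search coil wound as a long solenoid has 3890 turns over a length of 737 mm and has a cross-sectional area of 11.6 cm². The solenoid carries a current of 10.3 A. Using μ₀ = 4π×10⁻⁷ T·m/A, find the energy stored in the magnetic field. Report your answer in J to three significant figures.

A = 11.6 cm² = 1.160×10^-3 m².
L = μ₀N²A/ℓ = (4π×10⁻⁷)(3890)²(1.160×10^-3)/(0.737) = 2.993×10^-2 H.
U = ½LI² = ½(2.993×10^-2)(10.3)² = 1.588 J.

U ≈ 1.59 J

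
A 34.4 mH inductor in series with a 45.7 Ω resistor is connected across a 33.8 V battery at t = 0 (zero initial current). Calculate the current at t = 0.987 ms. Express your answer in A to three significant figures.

τ = L/R = 3.440×10^-2/45.7 = 7.527×10^-4 s; final current I_∞ = ε/R = 33.8/45.7 = 0.7396 A.
I(t) = I_∞(1 − e^(−t/τ)) with t/τ = 1.311.
I = (0.7396)(1 − e^(−1.311)) = 0.5403 A.

I ≈ 0.540 A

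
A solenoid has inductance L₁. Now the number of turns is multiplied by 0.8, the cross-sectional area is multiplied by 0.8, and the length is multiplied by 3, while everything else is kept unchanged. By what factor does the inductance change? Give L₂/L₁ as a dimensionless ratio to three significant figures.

L₂/L₁ = 0.171

For a solenoid, L ∝ μᵣN²A/ℓ.
L₂/L₁ = (0.8)^2 × (0.8) × (3)^-1 = 0.171.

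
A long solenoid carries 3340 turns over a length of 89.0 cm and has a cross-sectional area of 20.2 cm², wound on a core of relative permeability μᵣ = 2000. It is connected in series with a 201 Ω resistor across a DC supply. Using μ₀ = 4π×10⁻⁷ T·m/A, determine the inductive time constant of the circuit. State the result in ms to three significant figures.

τ ≈ 317 ms

A = 20.2 cm² = 2.020×10^-3 m².
L = μ₀μᵣN²A/ℓ = (4π×10⁻⁷)(2000)(3340)²(2.020×10^-3)/(0.89) = 63.63 H.
τ = L/R = (63.63)/(201) = 0.3166 s.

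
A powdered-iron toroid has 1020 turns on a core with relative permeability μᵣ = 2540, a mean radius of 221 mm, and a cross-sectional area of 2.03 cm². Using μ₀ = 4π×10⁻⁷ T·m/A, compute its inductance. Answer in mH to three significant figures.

For a thin toroid, L = μ₀μᵣN²A/(2πR).
L = (4π×10⁻⁷)(2540)(1020)²(2.030×10^-4) / (2π×0.221 m) = 0.48548 H.

L ≈ 485 mH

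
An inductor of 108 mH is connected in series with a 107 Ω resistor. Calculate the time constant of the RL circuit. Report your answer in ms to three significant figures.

τ ≈ 1.01 ms

τ = L/R = (0.108 H)/(107 Ω) = 1.009×10^-3 s.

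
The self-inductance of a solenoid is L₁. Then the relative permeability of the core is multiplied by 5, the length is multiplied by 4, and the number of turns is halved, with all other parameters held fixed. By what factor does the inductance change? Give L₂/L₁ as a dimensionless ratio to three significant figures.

L₂/L₁ = 0.313

For a solenoid, L ∝ μᵣN²A/ℓ.
L₂/L₁ = (5) × (4)^-1 × (0.5)^2 = 0.313.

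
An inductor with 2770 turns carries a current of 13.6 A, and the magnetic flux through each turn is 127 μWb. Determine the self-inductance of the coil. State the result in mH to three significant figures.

L ≈ 25.9 mH

Self-inductance is defined by L = NΦ_B/I (flux linkage over current).
L = (2770)(1.270×10^-4 Wb)/(13.6 A) = 2.587×10^-2 H.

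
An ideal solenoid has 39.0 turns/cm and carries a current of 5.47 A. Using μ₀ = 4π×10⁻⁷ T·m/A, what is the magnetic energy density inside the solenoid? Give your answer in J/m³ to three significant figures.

u ≈ 286 J/m³

B = μ₀nI = (4π×10⁻⁷)(3.900×10^3)(5.47) = 2.681×10^-2 T.
u = B²/(2μ₀) = (2.681×10^-2)²/(2×4π×10⁻⁷) = 285.9 J/m³.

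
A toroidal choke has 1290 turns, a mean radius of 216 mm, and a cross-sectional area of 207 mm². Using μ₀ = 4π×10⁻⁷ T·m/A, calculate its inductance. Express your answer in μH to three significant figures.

L ≈ 319 μH

For a thin toroid, L = μ₀N²A/(2πR).
L = (4π×10⁻⁷)(1290)²(2.070×10^-4) / (2π×0.216 m) = 3.190×10^-4 H.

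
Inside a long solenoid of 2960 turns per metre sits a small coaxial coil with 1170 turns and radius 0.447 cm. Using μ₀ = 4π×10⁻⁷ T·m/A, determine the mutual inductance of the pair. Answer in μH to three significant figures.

M ≈ 273 μH

The outer solenoid produces a uniform field B₁ = μ₀n₁I₁ across the inner coil,
so the flux linkage is N₂Φ = N₂B₁A₂ = μ₀n₁N₂A₂·I₁, giving M = μ₀n₁N₂A₂.
A₂ = πr² = π(4.470×10^-3 m)² = 6.277×10^-5 m².
M = (4π×10⁻⁷)(2960)(1170)(6.277×10^-5) = 2.732×10^-4 H.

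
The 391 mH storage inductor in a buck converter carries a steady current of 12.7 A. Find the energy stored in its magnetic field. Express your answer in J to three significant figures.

U ≈ 31.5 J

Stored magnetic energy: U = ½LI².
U = ½(0.391 H)(12.7 A)² = 31.53 J.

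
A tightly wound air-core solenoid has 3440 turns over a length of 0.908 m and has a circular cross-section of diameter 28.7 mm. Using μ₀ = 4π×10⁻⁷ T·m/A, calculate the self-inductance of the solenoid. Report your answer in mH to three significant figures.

A = π(d/2)² = π(1.435×10^-2 m)² = 6.469×10^-4 m².
For a long solenoid, L = μ₀N²A/ℓ.
L = (4π×10⁻⁷)(3440)²(6.469×10^-4)/(0.908 m) = 1.059×10^-2 H.

L ≈ 10.6 mH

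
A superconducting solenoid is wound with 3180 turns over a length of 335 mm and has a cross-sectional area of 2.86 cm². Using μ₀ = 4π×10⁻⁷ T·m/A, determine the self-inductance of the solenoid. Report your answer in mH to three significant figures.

A = 2.86 cm² = 2.860×10^-4 m².
For a long solenoid, L = μ₀N²A/ℓ.
L = (4π×10⁻⁷)(3180)²(2.860×10^-4)/(0.335 m) = 1.0849×10^-2 H.

L ≈ 10.8 mH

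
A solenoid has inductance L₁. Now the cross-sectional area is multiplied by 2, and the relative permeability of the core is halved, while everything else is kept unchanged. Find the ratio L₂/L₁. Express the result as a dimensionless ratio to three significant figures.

L₂/L₁ = 1.00

For a solenoid, L ∝ μᵣN²A/ℓ.
L₂/L₁ = (2) × (0.5) = 1.00.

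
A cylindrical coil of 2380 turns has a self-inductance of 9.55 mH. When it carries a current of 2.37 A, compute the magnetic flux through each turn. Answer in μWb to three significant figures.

Φ_B ≈ 9.51 μWb

From L = NΦ_B/I, the flux per turn is Φ_B = LI/N.
Φ_B = (9.550×10^-3 H)(2.37 A)/2380 = 9.510×10^-6 Wb.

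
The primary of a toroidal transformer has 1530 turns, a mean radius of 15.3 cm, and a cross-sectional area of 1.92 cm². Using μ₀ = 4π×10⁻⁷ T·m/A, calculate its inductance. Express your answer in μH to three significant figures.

L ≈ 588 μH

For a thin toroid, L = μ₀N²A/(2πR).
L = (4π×10⁻⁷)(1530)²(1.920×10^-4) / (2π×0.153 m) = 5.875×10^-4 H.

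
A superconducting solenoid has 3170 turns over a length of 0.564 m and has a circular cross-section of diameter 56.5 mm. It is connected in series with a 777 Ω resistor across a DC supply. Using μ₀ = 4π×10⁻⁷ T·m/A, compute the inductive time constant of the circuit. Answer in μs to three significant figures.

A = π(d/2)² = π(2.825×10^-2 m)² = 2.507×10^-3 m².
L = μ₀N²A/ℓ = (4π×10⁻⁷)(3170)²(2.507×10^-3)/(0.564) = 5.614×10^-2 H.
τ = L/R = (5.614×10^-2)/(777) = 7.2246×10^-5 s.

τ ≈ 72.2 μs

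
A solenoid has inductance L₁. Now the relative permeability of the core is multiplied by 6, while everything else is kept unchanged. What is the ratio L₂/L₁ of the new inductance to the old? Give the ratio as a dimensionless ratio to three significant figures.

L₂/L₁ = 6.00

For a solenoid, L ∝ μᵣN²A/ℓ.
L₂/L₁ = (6) = 6.00.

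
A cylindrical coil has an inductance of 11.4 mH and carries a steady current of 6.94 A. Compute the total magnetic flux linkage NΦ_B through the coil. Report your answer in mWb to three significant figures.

From L = NΦ_B/I, the flux linkage is NΦ_B = LI.
NΦ_B = (1.140×10^-2 H)(6.94 A) = 7.912×10^-2 Wb.

NΦ_B ≈ 79.1 mWb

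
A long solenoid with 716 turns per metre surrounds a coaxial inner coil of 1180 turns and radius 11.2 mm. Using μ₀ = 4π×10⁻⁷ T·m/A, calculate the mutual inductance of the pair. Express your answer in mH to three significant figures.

M ≈ 0.418 mH

The outer solenoid produces a uniform field B₁ = μ₀n₁I₁ across the inner coil,
so the flux linkage is N₂Φ = N₂B₁A₂ = μ₀n₁N₂A₂·I₁, giving M = μ₀n₁N₂A₂.
A₂ = πr² = π(1.120×10^-2 m)² = 3.941×10^-4 m².
M = (4π×10⁻⁷)(716)(1180)(3.941×10^-4) = 4.184×10^-4 H.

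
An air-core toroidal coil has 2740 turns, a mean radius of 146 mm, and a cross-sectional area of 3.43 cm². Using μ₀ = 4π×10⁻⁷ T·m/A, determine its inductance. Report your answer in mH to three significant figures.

For a thin toroid, L = μ₀N²A/(2πR).
L = (4π×10⁻⁷)(2740)²(3.430×10^-4) / (2π×0.146 m) = 3.528×10^-3 H.

L ≈ 3.53 mH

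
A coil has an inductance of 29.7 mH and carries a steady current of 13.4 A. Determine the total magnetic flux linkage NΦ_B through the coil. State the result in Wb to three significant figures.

From L = NΦ_B/I, the flux linkage is NΦ_B = LI.
NΦ_B = (2.970×10^-2 H)(13.4 A) = 0.398 Wb.

NΦ_B ≈ 0.398 Wb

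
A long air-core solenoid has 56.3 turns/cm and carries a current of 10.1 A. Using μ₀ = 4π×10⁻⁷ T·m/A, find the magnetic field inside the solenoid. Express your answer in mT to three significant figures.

Inside a long solenoid, B = μ₀nI.
B = (4π×10⁻⁷)(5.630×10^3 m⁻¹)(10.1 A) = 7.146×10^-2 T.

B ≈ 71.5 mT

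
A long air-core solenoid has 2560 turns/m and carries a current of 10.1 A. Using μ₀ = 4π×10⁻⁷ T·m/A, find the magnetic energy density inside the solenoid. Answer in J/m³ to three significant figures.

B = μ₀nI = (4π×10⁻⁷)(2.560×10^3)(10.1) = 3.249×10^-2 T.
u = B²/(2μ₀) = (3.249×10^-2)²/(2×4π×10⁻⁷) = 420.1 J/m³.

u ≈ 420 J/m³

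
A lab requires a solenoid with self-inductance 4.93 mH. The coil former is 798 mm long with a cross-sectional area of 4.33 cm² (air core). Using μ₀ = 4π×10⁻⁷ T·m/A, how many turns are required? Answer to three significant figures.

N ≈ 2690 turns

A = 4.33 cm² = 4.330×10^-4 m².
From L = μ₀N²A/ℓ, N = √(Lℓ / (μ₀A)).
N = √[(4.930×10^-3)(0.798) / ((4π×10⁻⁷)×4.330×10^-4)] = √(7.230×10^6) ≈ 2688.9.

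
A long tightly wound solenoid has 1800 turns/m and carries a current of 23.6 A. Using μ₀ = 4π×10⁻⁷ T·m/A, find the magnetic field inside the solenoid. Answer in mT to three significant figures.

Inside a long solenoid, B = μ₀nI.
B = (4π×10⁻⁷)(1.800×10^3 m⁻¹)(23.6 A) = 5.338×10^-2 T.

B ≈ 53.4 mT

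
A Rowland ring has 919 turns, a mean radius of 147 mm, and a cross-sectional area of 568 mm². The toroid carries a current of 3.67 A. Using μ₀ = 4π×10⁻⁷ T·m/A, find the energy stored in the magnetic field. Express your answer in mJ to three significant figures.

U ≈ 4.40 mJ

L = μ₀N²A/(2πR) = (4π×10⁻⁷)(919)²(5.680×10^-4)/(2π×0.147) = 6.527×10^-4 H.
U = ½LI² = ½(6.527×10^-4)(3.67)² = 4.395×10^-3 J.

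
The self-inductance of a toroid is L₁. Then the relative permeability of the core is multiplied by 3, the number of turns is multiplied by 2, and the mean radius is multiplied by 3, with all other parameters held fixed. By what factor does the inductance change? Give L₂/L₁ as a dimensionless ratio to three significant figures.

L₂/L₁ = 4.00

For a toroid, L ∝ μᵣN²A/R.
L₂/L₁ = (3) × (2)^2 × (3)^-1 = 4.00.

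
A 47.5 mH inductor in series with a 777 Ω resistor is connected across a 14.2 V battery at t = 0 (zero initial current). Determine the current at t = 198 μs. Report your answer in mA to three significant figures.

τ = L/R = 4.750×10^-2/777 = 6.113×10^-5 s; final current I_∞ = ε/R = 14.2/777 = 1.828×10^-2 A.
I(t) = I_∞(1 − e^(−t/τ)) with t/τ = 3.239.
I = (1.828×10^-2)(1 − e^(−3.239)) = 1.756×10^-2 A.

I ≈ 17.6 mA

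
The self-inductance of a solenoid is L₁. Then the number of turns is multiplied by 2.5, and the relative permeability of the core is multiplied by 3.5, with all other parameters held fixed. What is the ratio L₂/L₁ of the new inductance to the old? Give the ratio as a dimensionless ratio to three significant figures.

L₂/L₁ = 21.9

For a solenoid, L ∝ μᵣN²A/ℓ.
L₂/L₁ = (2.5)^2 × (3.5) = 21.9.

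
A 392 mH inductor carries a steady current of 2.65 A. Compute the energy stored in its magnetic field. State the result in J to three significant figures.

U ≈ 1.38 J

Stored magnetic energy: U = ½LI².
U = ½(0.392 H)(2.65 A)² = 1.376 J.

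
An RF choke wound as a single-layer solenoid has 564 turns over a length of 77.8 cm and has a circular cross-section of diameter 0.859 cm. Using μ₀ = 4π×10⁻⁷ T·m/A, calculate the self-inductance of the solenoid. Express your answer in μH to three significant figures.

A = π(d/2)² = π(4.295×10^-3 m)² = 5.795×10^-5 m².
For a long solenoid, L = μ₀N²A/ℓ.
L = (4π×10⁻⁷)(564)²(5.795×10^-5)/(0.778 m) = 2.978×10^-5 H.

L ≈ 29.8 μH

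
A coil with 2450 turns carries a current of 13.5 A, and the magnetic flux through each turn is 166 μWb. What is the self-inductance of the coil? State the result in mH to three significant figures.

Self-inductance is defined by L = NΦ_B/I (flux linkage over current).
L = (2450)(1.660×10^-4 Wb)/(13.5 A) = 3.013×10^-2 H.

L ≈ 30.1 mH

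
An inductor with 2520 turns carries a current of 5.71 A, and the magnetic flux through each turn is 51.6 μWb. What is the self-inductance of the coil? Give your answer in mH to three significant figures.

L ≈ 22.8 mH

Self-inductance is defined by L = NΦ_B/I (flux linkage over current).
L = (2520)(5.160×10^-5 Wb)/(5.71 A) = 2.277×10^-2 H.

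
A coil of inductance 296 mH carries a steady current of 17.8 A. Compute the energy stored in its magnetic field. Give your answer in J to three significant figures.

Stored magnetic energy: U = ½LI².
U = ½(0.296 H)(17.8 A)² = 46.89 J.

U ≈ 46.9 J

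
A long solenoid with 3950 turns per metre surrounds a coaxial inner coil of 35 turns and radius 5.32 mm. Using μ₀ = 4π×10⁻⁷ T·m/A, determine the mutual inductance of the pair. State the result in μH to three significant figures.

The outer solenoid produces a uniform field B₁ = μ₀n₁I₁ across the inner coil,
so the flux linkage is N₂Φ = N₂B₁A₂ = μ₀n₁N₂A₂·I₁, giving M = μ₀n₁N₂A₂.
A₂ = πr² = π(5.320×10^-3 m)² = 8.891×10^-5 m².
M = (4π×10⁻⁷)(3950)(35)(8.891×10^-5) = 1.5447×10^-5 H.

M ≈ 15.4 μH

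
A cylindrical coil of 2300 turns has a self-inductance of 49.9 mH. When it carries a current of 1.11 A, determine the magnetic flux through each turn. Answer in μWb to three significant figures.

From L = NΦ_B/I, the flux per turn is Φ_B = LI/N.
Φ_B = (4.990×10^-2 H)(1.11 A)/2300 = 2.408×10^-5 Wb.

Φ_B ≈ 24.1 μWb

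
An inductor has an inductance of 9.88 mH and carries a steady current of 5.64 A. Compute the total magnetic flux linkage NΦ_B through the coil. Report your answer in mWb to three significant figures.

NΦ_B ≈ 55.7 mWb

From L = NΦ_B/I, the flux linkage is NΦ_B = LI.
NΦ_B = (9.880×10^-3 H)(5.64 A) = 5.572×10^-2 Wb.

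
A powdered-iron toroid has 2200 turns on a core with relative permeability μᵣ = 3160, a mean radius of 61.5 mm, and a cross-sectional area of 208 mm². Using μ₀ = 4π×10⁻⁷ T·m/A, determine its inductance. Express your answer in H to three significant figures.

For a thin toroid, L = μ₀μᵣN²A/(2πR).
L = (4π×10⁻⁷)(3160)(2200)²(2.080×10^-4) / (2π×6.150×10^-2 m) = 10.345 H.

L ≈ 10.3 H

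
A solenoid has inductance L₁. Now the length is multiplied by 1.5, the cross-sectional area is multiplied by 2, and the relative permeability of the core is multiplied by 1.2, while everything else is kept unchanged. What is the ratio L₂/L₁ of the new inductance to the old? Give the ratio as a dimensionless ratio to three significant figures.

For a solenoid, L ∝ μᵣN²A/ℓ.
L₂/L₁ = (1.5)^-1 × (2) × (1.2) = 1.60.

L₂/L₁ = 1.60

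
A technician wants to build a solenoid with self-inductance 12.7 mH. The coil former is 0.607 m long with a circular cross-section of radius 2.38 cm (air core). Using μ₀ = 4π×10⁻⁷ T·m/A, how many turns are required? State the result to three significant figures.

A = πr² = π(2.380×10^-2 m)² = 1.780×10^-3 m².
From L = μ₀N²A/ℓ, N = √(Lℓ / (μ₀A)).
N = √[(1.270×10^-2)(0.607) / ((4π×10⁻⁷)×1.780×10^-3)] = √(3.447×10^6) ≈ 1856.7.

N ≈ 1860 turns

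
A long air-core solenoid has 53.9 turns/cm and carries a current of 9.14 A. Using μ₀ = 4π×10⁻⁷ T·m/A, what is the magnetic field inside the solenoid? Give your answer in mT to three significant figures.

Inside a long solenoid, B = μ₀nI.
B = (4π×10⁻⁷)(5.390×10^3 m⁻¹)(9.14 A) = 6.191×10^-2 T.

B ≈ 61.9 mT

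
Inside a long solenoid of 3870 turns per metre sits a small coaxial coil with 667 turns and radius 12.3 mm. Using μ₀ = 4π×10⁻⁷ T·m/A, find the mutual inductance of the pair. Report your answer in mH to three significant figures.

The outer solenoid produces a uniform field B₁ = μ₀n₁I₁ across the inner coil,
so the flux linkage is N₂Φ = N₂B₁A₂ = μ₀n₁N₂A₂·I₁, giving M = μ₀n₁N₂A₂.
A₂ = πr² = π(1.230×10^-2 m)² = 4.753×10^-4 m².
M = (4π×10⁻⁷)(3870)(667)(4.753×10^-4) = 1.542×10^-3 H.

M ≈ 1.54 mH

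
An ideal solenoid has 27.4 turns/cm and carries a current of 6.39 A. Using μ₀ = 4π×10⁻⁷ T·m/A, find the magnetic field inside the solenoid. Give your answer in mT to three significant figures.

Inside a long solenoid, B = μ₀nI.
B = (4π×10⁻⁷)(2.740×10^3 m⁻¹)(6.39 A) = 2.200×10^-2 T.

B ≈ 22.0 mT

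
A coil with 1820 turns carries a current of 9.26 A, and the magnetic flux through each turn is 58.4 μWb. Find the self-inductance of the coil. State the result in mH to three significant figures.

L ≈ 11.5 mH

Self-inductance is defined by L = NΦ_B/I (flux linkage over current).
L = (1820)(5.840×10^-5 Wb)/(9.26 A) = 1.148×10^-2 H.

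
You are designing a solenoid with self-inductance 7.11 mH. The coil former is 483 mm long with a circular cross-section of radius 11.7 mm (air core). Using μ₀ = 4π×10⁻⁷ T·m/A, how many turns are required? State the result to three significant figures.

A = πr² = π(1.170×10^-2 m)² = 4.301×10^-4 m².
From L = μ₀N²A/ℓ, N = √(Lℓ / (μ₀A)).
N = √[(7.110×10^-3)(0.483) / ((4π×10⁻⁷)×4.301×10^-4)] = √(6.3546×10^6) ≈ 2520.8.

N ≈ 2520 turns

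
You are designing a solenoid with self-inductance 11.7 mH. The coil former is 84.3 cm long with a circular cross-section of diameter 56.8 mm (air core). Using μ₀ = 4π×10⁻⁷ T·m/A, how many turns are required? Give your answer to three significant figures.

A = π(d/2)² = π(2.840×10^-2 m)² = 2.534×10^-3 m².
From L = μ₀N²A/ℓ, N = √(Lℓ / (μ₀A)).
N = √[(1.170×10^-2)(0.843) / ((4π×10⁻⁷)×2.534×10^-3)] = √(3.098×10^6) ≈ 1760.0.

N ≈ 1760 turns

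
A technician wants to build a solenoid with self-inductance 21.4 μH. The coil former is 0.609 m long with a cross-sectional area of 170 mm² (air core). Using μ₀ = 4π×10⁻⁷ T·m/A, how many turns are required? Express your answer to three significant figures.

A = 170 mm² = 1.700×10^-4 m².
From L = μ₀N²A/ℓ, N = √(Lℓ / (μ₀A)).
N = √[(2.140×10^-5)(0.609) / ((4π×10⁻⁷)×1.700×10^-4)] = √(6.101×10^4) ≈ 247.0.

N ≈ 247 turns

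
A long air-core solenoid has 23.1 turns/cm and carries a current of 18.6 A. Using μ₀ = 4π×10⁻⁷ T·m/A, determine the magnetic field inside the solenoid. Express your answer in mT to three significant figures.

B ≈ 54.0 mT

Inside a long solenoid, B = μ₀nI.
B = (4π×10⁻⁷)(2.310×10^3 m⁻¹)(18.6 A) = 5.399×10^-2 T.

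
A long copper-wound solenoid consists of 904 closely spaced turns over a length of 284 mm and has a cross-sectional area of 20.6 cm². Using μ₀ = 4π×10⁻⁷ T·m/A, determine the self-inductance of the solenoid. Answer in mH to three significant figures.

L ≈ 7.45 mH

A = 20.6 cm² = 2.060×10^-3 m².
For a long solenoid, L = μ₀N²A/ℓ.
L = (4π×10⁻⁷)(904)²(2.060×10^-3)/(0.284 m) = 7.449×10^-3 H.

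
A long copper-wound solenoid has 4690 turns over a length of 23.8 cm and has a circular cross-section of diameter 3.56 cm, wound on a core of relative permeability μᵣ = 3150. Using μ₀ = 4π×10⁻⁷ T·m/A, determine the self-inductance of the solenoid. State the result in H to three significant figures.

L ≈ 364 H

A = π(d/2)² = π(1.780×10^-2 m)² = 9.954×10^-4 m².
For a long solenoid, L = μ₀μᵣN²A/ℓ.
L = (4π×10⁻⁷)(3150)(4690)²(9.954×10^-4)/(0.238 m) = 364.1 H.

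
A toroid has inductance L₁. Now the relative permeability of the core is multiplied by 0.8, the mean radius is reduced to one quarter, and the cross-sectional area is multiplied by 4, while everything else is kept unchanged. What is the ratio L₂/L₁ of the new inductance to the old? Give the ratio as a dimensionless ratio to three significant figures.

For a toroid, L ∝ μᵣN²A/R.
L₂/L₁ = (0.8) × (0.25)^-1 × (4) = 12.8.

L₂/L₁ = 12.8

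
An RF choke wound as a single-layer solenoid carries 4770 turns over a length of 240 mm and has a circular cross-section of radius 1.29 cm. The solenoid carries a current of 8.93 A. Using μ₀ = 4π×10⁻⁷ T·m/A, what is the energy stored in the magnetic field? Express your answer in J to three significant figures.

A = πr² = π(1.290×10^-2 m)² = 5.228×10^-4 m².
L = μ₀N²A/ℓ = (4π×10⁻⁷)(4770)²(5.228×10^-4)/(0.24) = 6.228×10^-2 H.
U = ½LI² = ½(6.228×10^-2)(8.93)² = 2.483 J.

U ≈ 2.48 J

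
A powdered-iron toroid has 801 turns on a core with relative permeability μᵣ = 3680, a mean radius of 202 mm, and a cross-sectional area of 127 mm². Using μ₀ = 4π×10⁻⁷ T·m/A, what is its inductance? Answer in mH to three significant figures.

For a thin toroid, L = μ₀μᵣN²A/(2πR).
L = (4π×10⁻⁷)(3680)(801)²(1.270×10^-4) / (2π×0.202 m) = 0.2969 H.

L ≈ 297 mH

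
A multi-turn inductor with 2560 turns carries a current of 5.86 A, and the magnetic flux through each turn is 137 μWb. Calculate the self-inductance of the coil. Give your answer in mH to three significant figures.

L ≈ 59.8 mH

Self-inductance is defined by L = NΦ_B/I (flux linkage over current).
L = (2560)(1.370×10^-4 Wb)/(5.86 A) = 5.98498×10^-2 H.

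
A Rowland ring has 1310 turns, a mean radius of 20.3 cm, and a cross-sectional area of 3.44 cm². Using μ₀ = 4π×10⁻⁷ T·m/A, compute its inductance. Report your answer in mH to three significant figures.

L ≈ 0.582 mH

For a thin toroid, L = μ₀N²A/(2πR).
L = (4π×10⁻⁷)(1310)²(3.440×10^-4) / (2π×0.203 m) = 5.816×10^-4 H.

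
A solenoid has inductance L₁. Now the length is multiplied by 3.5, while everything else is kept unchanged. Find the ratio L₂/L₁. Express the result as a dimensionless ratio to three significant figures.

For a solenoid, L ∝ μᵣN²A/ℓ.
L₂/L₁ = (3.5)^-1 = 0.286.

L₂/L₁ = 0.286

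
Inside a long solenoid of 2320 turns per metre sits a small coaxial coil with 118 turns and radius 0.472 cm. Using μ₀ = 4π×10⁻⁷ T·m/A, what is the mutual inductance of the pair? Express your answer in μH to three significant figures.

M ≈ 24.1 μH

The outer solenoid produces a uniform field B₁ = μ₀n₁I₁ across the inner coil,
so the flux linkage is N₂Φ = N₂B₁A₂ = μ₀n₁N₂A₂·I₁, giving M = μ₀n₁N₂A₂.
A₂ = πr² = π(4.720×10^-3 m)² = 6.999×10^-5 m².
M = (4π×10⁻⁷)(2320)(118)(6.999×10^-5) = 2.408×10^-5 H.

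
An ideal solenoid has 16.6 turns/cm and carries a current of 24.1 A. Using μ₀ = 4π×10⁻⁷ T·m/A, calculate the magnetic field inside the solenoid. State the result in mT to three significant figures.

Inside a long solenoid, B = μ₀nI.
B = (4π×10⁻⁷)(1.660×10^3 m⁻¹)(24.1 A) = 5.027×10^-2 T.

B ≈ 50.3 mT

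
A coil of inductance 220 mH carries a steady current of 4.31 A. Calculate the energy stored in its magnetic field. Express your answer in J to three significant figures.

Stored magnetic energy: U = ½LI².
U = ½(0.22 H)(4.31 A)² = 2.043 J.

U ≈ 2.04 J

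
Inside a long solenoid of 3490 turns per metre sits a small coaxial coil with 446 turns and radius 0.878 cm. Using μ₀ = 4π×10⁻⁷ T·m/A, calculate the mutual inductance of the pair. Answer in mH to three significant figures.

The outer solenoid produces a uniform field B₁ = μ₀n₁I₁ across the inner coil,
so the flux linkage is N₂Φ = N₂B₁A₂ = μ₀n₁N₂A₂·I₁, giving M = μ₀n₁N₂A₂.
A₂ = πr² = π(8.780×10^-3 m)² = 2.422×10^-4 m².
M = (4π×10⁻⁷)(3490)(446)(2.422×10^-4) = 4.737×10^-4 H.

M ≈ 0.474 mH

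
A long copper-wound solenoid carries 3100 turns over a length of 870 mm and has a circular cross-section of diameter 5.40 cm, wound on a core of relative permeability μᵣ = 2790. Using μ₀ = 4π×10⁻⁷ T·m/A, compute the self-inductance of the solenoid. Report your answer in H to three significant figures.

L ≈ 88.7 H

A = π(d/2)² = π(2.700×10^-2 m)² = 2.290×10^-3 m².
For a long solenoid, L = μ₀μᵣN²A/ℓ.
L = (4π×10⁻⁷)(2790)(3100)²(2.290×10^-3)/(0.87 m) = 88.69 H.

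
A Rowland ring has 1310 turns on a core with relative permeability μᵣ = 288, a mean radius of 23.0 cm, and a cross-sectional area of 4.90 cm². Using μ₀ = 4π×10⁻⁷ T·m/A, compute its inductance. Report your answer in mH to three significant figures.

L ≈ 211 mH

For a thin toroid, L = μ₀μᵣN²A/(2πR).
L = (4π×10⁻⁷)(288)(1310)²(4.900×10^-4) / (2π×0.23 m) = 0.2106 H.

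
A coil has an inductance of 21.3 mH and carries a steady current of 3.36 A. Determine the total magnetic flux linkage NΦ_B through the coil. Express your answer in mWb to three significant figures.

From L = NΦ_B/I, the flux linkage is NΦ_B = LI.
NΦ_B = (2.130×10^-2 H)(3.36 A) = 7.157×10^-2 Wb.

NΦ_B ≈ 71.6 mWb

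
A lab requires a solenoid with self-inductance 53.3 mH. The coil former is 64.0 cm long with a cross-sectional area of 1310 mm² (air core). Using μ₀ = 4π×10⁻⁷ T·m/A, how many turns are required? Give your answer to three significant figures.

N ≈ 4550 turns

A = 1310 mm² = 1.310×10^-3 m².
From L = μ₀N²A/ℓ, N = √(Lℓ / (μ₀A)).
N = √[(5.330×10^-2)(0.64) / ((4π×10⁻⁷)×1.310×10^-3)] = √(2.072×10^7) ≈ 4552.1.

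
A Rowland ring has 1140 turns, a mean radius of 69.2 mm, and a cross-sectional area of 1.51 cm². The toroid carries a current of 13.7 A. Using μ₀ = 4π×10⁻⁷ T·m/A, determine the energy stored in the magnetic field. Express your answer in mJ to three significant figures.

L = μ₀N²A/(2πR) = (4π×10⁻⁷)(1140)²(1.510×10^-4)/(2π×6.920×10^-2) = 5.672×10^-4 H.
U = ½LI² = ½(5.672×10^-4)(13.7)² = 5.323×10^-2 J.

U ≈ 53.2 mJ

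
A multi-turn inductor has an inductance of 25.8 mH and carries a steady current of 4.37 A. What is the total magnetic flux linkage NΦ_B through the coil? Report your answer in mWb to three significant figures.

From L = NΦ_B/I, the flux linkage is NΦ_B = LI.
NΦ_B = (2.580×10^-2 H)(4.37 A) = 0.1127 Wb.

NΦ_B ≈ 113 mWb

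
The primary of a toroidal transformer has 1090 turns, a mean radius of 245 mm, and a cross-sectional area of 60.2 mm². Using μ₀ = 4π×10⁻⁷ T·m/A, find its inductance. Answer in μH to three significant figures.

For a thin toroid, L = μ₀N²A/(2πR).
L = (4π×10⁻⁷)(1090)²(6.020×10^-5) / (2π×0.245 m) = 5.839×10^-5 H.

L ≈ 58.4 μH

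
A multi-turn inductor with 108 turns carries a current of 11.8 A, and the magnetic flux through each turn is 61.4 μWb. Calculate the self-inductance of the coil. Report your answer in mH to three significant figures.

L ≈ 0.562 mH

Self-inductance is defined by L = NΦ_B/I (flux linkage over current).
L = (108)(6.140×10^-5 Wb)/(11.8 A) = 5.620×10^-4 H.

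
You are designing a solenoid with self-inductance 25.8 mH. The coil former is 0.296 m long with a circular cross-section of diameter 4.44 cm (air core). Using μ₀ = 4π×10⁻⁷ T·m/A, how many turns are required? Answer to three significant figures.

A = π(d/2)² = π(2.220×10^-2 m)² = 1.548×10^-3 m².
From L = μ₀N²A/ℓ, N = √(Lℓ / (μ₀A)).
N = √[(2.580×10^-2)(0.296) / ((4π×10⁻⁷)×1.548×10^-3)] = √(3.925×10^6) ≈ 1981.2.

N ≈ 1980 turns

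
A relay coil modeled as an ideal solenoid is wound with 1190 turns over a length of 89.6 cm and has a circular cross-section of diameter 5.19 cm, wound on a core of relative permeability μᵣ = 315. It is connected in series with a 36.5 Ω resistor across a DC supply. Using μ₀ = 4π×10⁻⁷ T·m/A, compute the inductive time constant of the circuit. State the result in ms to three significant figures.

τ ≈ 36.3 ms

A = π(d/2)² = π(2.595×10^-2 m)² = 2.116×10^-3 m².
L = μ₀μᵣN²A/ℓ = (4π×10⁻⁷)(315)(1190)²(2.116×10^-3)/(0.896) = 1.324 H.
τ = L/R = (1.324)/(36.5) = 3.626×10^-2 s.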